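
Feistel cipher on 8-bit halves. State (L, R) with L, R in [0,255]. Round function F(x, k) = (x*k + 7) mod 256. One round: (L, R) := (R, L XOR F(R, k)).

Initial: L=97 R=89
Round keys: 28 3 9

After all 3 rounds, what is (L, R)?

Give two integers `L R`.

Answer: 180 249

Derivation:
Round 1 (k=28): L=89 R=162
Round 2 (k=3): L=162 R=180
Round 3 (k=9): L=180 R=249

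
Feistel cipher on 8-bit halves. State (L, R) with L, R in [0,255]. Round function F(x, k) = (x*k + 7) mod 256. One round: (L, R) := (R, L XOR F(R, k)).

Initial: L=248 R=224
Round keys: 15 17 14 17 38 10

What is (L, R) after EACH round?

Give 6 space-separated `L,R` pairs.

Round 1 (k=15): L=224 R=223
Round 2 (k=17): L=223 R=54
Round 3 (k=14): L=54 R=36
Round 4 (k=17): L=36 R=93
Round 5 (k=38): L=93 R=241
Round 6 (k=10): L=241 R=44

Answer: 224,223 223,54 54,36 36,93 93,241 241,44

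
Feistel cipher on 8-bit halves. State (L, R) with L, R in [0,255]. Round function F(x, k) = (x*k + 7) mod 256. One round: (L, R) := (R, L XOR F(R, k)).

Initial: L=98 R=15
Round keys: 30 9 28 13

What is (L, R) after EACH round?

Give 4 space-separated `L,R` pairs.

Answer: 15,171 171,5 5,56 56,218

Derivation:
Round 1 (k=30): L=15 R=171
Round 2 (k=9): L=171 R=5
Round 3 (k=28): L=5 R=56
Round 4 (k=13): L=56 R=218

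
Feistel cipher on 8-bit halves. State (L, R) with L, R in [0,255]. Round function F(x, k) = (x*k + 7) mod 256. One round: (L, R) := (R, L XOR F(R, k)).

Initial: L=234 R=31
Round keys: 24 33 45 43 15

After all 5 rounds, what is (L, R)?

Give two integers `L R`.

Answer: 3 79

Derivation:
Round 1 (k=24): L=31 R=5
Round 2 (k=33): L=5 R=179
Round 3 (k=45): L=179 R=123
Round 4 (k=43): L=123 R=3
Round 5 (k=15): L=3 R=79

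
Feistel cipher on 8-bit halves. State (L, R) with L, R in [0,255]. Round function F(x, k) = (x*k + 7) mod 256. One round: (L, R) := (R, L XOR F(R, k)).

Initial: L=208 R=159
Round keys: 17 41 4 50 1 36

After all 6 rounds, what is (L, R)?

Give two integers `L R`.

Answer: 59 184

Derivation:
Round 1 (k=17): L=159 R=70
Round 2 (k=41): L=70 R=162
Round 3 (k=4): L=162 R=201
Round 4 (k=50): L=201 R=235
Round 5 (k=1): L=235 R=59
Round 6 (k=36): L=59 R=184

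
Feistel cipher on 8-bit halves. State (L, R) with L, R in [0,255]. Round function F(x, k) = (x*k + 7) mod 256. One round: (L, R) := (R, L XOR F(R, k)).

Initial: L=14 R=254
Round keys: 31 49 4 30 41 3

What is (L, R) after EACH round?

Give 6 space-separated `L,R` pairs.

Round 1 (k=31): L=254 R=199
Round 2 (k=49): L=199 R=224
Round 3 (k=4): L=224 R=64
Round 4 (k=30): L=64 R=103
Round 5 (k=41): L=103 R=198
Round 6 (k=3): L=198 R=62

Answer: 254,199 199,224 224,64 64,103 103,198 198,62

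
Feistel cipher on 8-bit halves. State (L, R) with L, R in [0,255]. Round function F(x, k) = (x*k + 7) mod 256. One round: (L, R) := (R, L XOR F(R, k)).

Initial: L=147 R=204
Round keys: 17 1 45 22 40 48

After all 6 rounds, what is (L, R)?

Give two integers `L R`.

Answer: 177 87

Derivation:
Round 1 (k=17): L=204 R=0
Round 2 (k=1): L=0 R=203
Round 3 (k=45): L=203 R=182
Round 4 (k=22): L=182 R=96
Round 5 (k=40): L=96 R=177
Round 6 (k=48): L=177 R=87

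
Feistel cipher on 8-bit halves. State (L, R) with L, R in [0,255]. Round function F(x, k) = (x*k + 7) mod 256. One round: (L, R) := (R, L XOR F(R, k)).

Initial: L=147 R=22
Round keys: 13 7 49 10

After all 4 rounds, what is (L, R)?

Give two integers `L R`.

Round 1 (k=13): L=22 R=182
Round 2 (k=7): L=182 R=23
Round 3 (k=49): L=23 R=216
Round 4 (k=10): L=216 R=96

Answer: 216 96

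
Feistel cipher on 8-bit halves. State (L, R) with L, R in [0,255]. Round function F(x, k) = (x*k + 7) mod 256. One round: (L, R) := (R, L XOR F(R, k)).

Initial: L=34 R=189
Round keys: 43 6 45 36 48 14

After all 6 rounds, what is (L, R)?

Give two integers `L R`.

Answer: 146 218

Derivation:
Round 1 (k=43): L=189 R=228
Round 2 (k=6): L=228 R=226
Round 3 (k=45): L=226 R=37
Round 4 (k=36): L=37 R=217
Round 5 (k=48): L=217 R=146
Round 6 (k=14): L=146 R=218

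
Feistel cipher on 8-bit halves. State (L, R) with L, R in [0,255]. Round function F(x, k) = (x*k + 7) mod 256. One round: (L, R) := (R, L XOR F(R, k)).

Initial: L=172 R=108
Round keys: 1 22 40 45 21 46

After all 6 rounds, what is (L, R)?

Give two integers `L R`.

Answer: 73 111

Derivation:
Round 1 (k=1): L=108 R=223
Round 2 (k=22): L=223 R=93
Round 3 (k=40): L=93 R=80
Round 4 (k=45): L=80 R=74
Round 5 (k=21): L=74 R=73
Round 6 (k=46): L=73 R=111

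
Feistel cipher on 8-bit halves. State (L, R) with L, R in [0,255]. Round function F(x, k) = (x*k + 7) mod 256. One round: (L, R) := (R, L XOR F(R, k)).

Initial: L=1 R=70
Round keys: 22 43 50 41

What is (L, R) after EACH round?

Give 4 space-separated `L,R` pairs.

Round 1 (k=22): L=70 R=10
Round 2 (k=43): L=10 R=243
Round 3 (k=50): L=243 R=119
Round 4 (k=41): L=119 R=229

Answer: 70,10 10,243 243,119 119,229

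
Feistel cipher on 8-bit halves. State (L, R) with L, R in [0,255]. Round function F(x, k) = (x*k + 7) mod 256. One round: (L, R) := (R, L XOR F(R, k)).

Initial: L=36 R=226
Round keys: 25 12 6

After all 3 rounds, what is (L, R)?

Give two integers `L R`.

Answer: 1 48

Derivation:
Round 1 (k=25): L=226 R=61
Round 2 (k=12): L=61 R=1
Round 3 (k=6): L=1 R=48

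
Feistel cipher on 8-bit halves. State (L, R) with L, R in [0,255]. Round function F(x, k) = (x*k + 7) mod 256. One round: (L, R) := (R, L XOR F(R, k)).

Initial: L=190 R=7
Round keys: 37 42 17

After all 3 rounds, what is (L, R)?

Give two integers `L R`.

Round 1 (k=37): L=7 R=180
Round 2 (k=42): L=180 R=136
Round 3 (k=17): L=136 R=187

Answer: 136 187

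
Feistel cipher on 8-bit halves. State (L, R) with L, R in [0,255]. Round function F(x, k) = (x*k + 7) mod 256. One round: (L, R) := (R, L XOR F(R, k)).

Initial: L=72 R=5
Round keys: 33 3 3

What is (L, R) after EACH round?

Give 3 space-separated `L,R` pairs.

Round 1 (k=33): L=5 R=228
Round 2 (k=3): L=228 R=182
Round 3 (k=3): L=182 R=205

Answer: 5,228 228,182 182,205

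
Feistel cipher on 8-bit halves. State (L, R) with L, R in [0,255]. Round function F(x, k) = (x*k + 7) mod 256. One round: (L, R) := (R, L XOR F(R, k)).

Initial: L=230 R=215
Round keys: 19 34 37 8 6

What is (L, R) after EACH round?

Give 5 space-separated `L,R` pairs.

Answer: 215,26 26,172 172,249 249,99 99,160

Derivation:
Round 1 (k=19): L=215 R=26
Round 2 (k=34): L=26 R=172
Round 3 (k=37): L=172 R=249
Round 4 (k=8): L=249 R=99
Round 5 (k=6): L=99 R=160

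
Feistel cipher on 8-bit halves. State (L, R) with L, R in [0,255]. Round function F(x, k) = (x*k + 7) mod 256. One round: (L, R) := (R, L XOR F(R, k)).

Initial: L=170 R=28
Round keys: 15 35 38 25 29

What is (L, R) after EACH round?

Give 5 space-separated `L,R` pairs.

Round 1 (k=15): L=28 R=1
Round 2 (k=35): L=1 R=54
Round 3 (k=38): L=54 R=10
Round 4 (k=25): L=10 R=55
Round 5 (k=29): L=55 R=72

Answer: 28,1 1,54 54,10 10,55 55,72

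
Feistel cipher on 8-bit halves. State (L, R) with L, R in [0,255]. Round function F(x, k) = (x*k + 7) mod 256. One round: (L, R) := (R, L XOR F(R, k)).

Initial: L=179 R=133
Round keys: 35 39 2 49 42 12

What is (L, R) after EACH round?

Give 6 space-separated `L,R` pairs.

Answer: 133,133 133,207 207,32 32,232 232,55 55,115

Derivation:
Round 1 (k=35): L=133 R=133
Round 2 (k=39): L=133 R=207
Round 3 (k=2): L=207 R=32
Round 4 (k=49): L=32 R=232
Round 5 (k=42): L=232 R=55
Round 6 (k=12): L=55 R=115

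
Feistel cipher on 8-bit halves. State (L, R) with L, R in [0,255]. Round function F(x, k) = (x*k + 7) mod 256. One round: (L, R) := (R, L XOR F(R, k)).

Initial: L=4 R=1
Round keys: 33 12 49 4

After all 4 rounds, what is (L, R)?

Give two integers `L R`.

Answer: 17 93

Derivation:
Round 1 (k=33): L=1 R=44
Round 2 (k=12): L=44 R=22
Round 3 (k=49): L=22 R=17
Round 4 (k=4): L=17 R=93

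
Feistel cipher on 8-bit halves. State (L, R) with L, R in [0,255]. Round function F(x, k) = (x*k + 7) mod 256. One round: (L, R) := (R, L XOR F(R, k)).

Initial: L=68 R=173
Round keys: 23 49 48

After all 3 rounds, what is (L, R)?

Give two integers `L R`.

Round 1 (k=23): L=173 R=214
Round 2 (k=49): L=214 R=80
Round 3 (k=48): L=80 R=209

Answer: 80 209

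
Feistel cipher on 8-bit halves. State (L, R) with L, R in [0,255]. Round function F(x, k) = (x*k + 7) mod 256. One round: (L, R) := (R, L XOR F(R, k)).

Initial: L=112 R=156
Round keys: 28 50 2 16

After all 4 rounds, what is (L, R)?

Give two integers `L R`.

Answer: 30 94

Derivation:
Round 1 (k=28): L=156 R=103
Round 2 (k=50): L=103 R=185
Round 3 (k=2): L=185 R=30
Round 4 (k=16): L=30 R=94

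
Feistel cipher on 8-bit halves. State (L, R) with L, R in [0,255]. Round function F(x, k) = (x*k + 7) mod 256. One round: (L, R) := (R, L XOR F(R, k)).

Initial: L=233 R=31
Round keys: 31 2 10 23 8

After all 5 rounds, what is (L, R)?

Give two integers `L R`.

Round 1 (k=31): L=31 R=33
Round 2 (k=2): L=33 R=86
Round 3 (k=10): L=86 R=66
Round 4 (k=23): L=66 R=163
Round 5 (k=8): L=163 R=93

Answer: 163 93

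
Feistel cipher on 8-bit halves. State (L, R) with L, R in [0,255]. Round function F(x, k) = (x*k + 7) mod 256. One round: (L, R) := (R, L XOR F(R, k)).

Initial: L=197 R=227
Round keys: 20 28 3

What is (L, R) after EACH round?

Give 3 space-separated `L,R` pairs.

Round 1 (k=20): L=227 R=6
Round 2 (k=28): L=6 R=76
Round 3 (k=3): L=76 R=237

Answer: 227,6 6,76 76,237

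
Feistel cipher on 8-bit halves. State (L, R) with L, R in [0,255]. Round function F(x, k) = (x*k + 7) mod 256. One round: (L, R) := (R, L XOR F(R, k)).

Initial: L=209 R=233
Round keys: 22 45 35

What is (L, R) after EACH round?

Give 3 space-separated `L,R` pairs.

Answer: 233,220 220,90 90,137

Derivation:
Round 1 (k=22): L=233 R=220
Round 2 (k=45): L=220 R=90
Round 3 (k=35): L=90 R=137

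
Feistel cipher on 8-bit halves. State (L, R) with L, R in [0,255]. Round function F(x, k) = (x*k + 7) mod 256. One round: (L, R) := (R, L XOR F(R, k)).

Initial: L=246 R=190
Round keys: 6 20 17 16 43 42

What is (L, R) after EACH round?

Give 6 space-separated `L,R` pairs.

Round 1 (k=6): L=190 R=141
Round 2 (k=20): L=141 R=181
Round 3 (k=17): L=181 R=129
Round 4 (k=16): L=129 R=162
Round 5 (k=43): L=162 R=188
Round 6 (k=42): L=188 R=125

Answer: 190,141 141,181 181,129 129,162 162,188 188,125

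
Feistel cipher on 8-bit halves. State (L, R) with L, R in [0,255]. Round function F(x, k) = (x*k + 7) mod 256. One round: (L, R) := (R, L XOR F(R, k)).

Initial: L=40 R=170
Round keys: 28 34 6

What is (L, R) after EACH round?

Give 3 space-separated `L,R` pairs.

Answer: 170,183 183,255 255,182

Derivation:
Round 1 (k=28): L=170 R=183
Round 2 (k=34): L=183 R=255
Round 3 (k=6): L=255 R=182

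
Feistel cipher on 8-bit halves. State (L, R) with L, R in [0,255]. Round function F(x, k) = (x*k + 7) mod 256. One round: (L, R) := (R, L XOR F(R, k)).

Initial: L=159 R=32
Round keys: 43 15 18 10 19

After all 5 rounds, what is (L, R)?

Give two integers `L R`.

Round 1 (k=43): L=32 R=248
Round 2 (k=15): L=248 R=175
Round 3 (k=18): L=175 R=173
Round 4 (k=10): L=173 R=102
Round 5 (k=19): L=102 R=52

Answer: 102 52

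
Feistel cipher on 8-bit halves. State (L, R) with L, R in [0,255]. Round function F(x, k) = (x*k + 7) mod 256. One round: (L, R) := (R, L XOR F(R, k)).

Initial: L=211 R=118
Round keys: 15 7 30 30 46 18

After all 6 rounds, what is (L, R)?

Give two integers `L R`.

Answer: 224 165

Derivation:
Round 1 (k=15): L=118 R=34
Round 2 (k=7): L=34 R=131
Round 3 (k=30): L=131 R=67
Round 4 (k=30): L=67 R=98
Round 5 (k=46): L=98 R=224
Round 6 (k=18): L=224 R=165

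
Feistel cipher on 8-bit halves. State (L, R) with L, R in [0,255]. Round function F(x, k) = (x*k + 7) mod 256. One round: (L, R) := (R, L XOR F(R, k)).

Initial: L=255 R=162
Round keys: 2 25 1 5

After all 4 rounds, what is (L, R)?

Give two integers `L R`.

Answer: 244 242

Derivation:
Round 1 (k=2): L=162 R=180
Round 2 (k=25): L=180 R=57
Round 3 (k=1): L=57 R=244
Round 4 (k=5): L=244 R=242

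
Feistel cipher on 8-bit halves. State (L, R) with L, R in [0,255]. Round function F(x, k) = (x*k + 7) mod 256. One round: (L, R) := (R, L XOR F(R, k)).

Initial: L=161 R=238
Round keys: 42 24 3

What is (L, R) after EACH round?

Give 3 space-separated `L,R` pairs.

Answer: 238,178 178,89 89,160

Derivation:
Round 1 (k=42): L=238 R=178
Round 2 (k=24): L=178 R=89
Round 3 (k=3): L=89 R=160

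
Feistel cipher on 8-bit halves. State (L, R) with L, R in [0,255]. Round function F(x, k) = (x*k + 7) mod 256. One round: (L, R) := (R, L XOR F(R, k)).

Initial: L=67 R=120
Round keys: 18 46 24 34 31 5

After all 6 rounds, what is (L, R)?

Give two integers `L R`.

Round 1 (k=18): L=120 R=52
Round 2 (k=46): L=52 R=39
Round 3 (k=24): L=39 R=155
Round 4 (k=34): L=155 R=186
Round 5 (k=31): L=186 R=22
Round 6 (k=5): L=22 R=207

Answer: 22 207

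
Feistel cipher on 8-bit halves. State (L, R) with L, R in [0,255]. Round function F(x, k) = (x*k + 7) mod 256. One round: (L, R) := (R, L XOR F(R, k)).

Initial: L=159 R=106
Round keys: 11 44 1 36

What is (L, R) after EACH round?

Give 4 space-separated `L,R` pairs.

Round 1 (k=11): L=106 R=10
Round 2 (k=44): L=10 R=213
Round 3 (k=1): L=213 R=214
Round 4 (k=36): L=214 R=202

Answer: 106,10 10,213 213,214 214,202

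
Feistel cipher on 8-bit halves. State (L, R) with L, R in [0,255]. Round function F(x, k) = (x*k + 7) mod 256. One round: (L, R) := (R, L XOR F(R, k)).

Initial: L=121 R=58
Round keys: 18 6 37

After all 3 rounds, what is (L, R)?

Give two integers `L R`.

Round 1 (k=18): L=58 R=98
Round 2 (k=6): L=98 R=105
Round 3 (k=37): L=105 R=86

Answer: 105 86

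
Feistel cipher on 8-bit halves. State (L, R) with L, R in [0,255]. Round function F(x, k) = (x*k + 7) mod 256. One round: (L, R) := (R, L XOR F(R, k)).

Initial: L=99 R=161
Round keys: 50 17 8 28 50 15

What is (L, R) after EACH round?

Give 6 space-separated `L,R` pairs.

Answer: 161,26 26,96 96,29 29,83 83,32 32,180

Derivation:
Round 1 (k=50): L=161 R=26
Round 2 (k=17): L=26 R=96
Round 3 (k=8): L=96 R=29
Round 4 (k=28): L=29 R=83
Round 5 (k=50): L=83 R=32
Round 6 (k=15): L=32 R=180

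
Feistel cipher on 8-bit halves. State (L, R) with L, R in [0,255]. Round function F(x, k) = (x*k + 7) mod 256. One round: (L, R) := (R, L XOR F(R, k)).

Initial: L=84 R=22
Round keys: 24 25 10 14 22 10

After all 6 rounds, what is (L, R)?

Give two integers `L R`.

Round 1 (k=24): L=22 R=67
Round 2 (k=25): L=67 R=132
Round 3 (k=10): L=132 R=108
Round 4 (k=14): L=108 R=107
Round 5 (k=22): L=107 R=85
Round 6 (k=10): L=85 R=50

Answer: 85 50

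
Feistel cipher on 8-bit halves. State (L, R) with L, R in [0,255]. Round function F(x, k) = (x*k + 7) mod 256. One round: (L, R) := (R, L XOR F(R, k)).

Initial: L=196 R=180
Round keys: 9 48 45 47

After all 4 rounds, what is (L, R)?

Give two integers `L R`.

Answer: 241 37

Derivation:
Round 1 (k=9): L=180 R=159
Round 2 (k=48): L=159 R=99
Round 3 (k=45): L=99 R=241
Round 4 (k=47): L=241 R=37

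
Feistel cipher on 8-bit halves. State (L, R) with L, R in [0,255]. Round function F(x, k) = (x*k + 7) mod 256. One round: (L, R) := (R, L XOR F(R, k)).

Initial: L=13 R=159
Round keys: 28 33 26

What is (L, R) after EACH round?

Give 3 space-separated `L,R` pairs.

Round 1 (k=28): L=159 R=102
Round 2 (k=33): L=102 R=178
Round 3 (k=26): L=178 R=125

Answer: 159,102 102,178 178,125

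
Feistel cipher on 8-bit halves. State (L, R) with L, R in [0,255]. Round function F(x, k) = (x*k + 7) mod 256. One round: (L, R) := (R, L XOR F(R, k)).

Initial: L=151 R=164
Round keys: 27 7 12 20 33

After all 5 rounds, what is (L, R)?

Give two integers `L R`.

Answer: 180 164

Derivation:
Round 1 (k=27): L=164 R=196
Round 2 (k=7): L=196 R=199
Round 3 (k=12): L=199 R=159
Round 4 (k=20): L=159 R=180
Round 5 (k=33): L=180 R=164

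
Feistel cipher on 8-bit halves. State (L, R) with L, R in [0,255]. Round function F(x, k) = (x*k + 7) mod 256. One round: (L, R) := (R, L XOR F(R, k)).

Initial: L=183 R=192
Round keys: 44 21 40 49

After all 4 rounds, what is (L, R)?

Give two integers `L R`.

Answer: 47 177

Derivation:
Round 1 (k=44): L=192 R=176
Round 2 (k=21): L=176 R=183
Round 3 (k=40): L=183 R=47
Round 4 (k=49): L=47 R=177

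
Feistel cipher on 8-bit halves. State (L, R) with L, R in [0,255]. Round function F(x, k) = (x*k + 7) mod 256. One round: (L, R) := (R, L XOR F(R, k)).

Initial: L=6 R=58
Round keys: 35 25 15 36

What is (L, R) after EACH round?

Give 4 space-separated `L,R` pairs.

Answer: 58,243 243,248 248,124 124,143

Derivation:
Round 1 (k=35): L=58 R=243
Round 2 (k=25): L=243 R=248
Round 3 (k=15): L=248 R=124
Round 4 (k=36): L=124 R=143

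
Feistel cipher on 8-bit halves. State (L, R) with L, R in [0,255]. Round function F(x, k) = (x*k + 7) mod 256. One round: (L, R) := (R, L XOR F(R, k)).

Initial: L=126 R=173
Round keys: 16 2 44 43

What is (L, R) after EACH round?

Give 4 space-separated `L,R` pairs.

Round 1 (k=16): L=173 R=169
Round 2 (k=2): L=169 R=244
Round 3 (k=44): L=244 R=94
Round 4 (k=43): L=94 R=37

Answer: 173,169 169,244 244,94 94,37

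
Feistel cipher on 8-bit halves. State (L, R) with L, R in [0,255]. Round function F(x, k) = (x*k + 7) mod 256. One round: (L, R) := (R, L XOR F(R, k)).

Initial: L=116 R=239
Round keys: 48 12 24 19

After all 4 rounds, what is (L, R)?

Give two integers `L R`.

Round 1 (k=48): L=239 R=163
Round 2 (k=12): L=163 R=68
Round 3 (k=24): L=68 R=196
Round 4 (k=19): L=196 R=215

Answer: 196 215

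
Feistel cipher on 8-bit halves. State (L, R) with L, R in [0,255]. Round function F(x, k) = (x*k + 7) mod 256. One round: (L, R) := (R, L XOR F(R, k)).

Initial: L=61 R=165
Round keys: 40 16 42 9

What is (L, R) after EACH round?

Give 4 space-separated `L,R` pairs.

Round 1 (k=40): L=165 R=242
Round 2 (k=16): L=242 R=130
Round 3 (k=42): L=130 R=169
Round 4 (k=9): L=169 R=122

Answer: 165,242 242,130 130,169 169,122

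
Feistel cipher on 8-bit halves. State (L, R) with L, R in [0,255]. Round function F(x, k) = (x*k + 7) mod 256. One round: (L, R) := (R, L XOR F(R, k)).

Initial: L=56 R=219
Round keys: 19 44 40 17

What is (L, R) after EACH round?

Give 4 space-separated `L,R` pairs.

Round 1 (k=19): L=219 R=112
Round 2 (k=44): L=112 R=156
Round 3 (k=40): L=156 R=23
Round 4 (k=17): L=23 R=18

Answer: 219,112 112,156 156,23 23,18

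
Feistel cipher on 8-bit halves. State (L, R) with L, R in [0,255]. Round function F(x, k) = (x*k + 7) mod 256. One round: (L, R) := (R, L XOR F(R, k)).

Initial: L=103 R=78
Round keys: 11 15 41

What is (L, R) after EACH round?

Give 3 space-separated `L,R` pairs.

Answer: 78,6 6,47 47,136

Derivation:
Round 1 (k=11): L=78 R=6
Round 2 (k=15): L=6 R=47
Round 3 (k=41): L=47 R=136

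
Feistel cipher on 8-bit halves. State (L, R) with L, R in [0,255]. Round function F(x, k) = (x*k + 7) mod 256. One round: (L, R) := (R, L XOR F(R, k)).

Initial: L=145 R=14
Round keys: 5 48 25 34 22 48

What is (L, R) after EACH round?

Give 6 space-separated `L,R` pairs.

Round 1 (k=5): L=14 R=220
Round 2 (k=48): L=220 R=73
Round 3 (k=25): L=73 R=244
Round 4 (k=34): L=244 R=38
Round 5 (k=22): L=38 R=191
Round 6 (k=48): L=191 R=241

Answer: 14,220 220,73 73,244 244,38 38,191 191,241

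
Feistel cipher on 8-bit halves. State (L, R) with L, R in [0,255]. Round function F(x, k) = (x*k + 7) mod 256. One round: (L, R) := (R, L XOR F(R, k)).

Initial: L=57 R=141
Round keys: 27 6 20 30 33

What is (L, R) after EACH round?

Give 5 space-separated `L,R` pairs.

Answer: 141,223 223,204 204,40 40,123 123,202

Derivation:
Round 1 (k=27): L=141 R=223
Round 2 (k=6): L=223 R=204
Round 3 (k=20): L=204 R=40
Round 4 (k=30): L=40 R=123
Round 5 (k=33): L=123 R=202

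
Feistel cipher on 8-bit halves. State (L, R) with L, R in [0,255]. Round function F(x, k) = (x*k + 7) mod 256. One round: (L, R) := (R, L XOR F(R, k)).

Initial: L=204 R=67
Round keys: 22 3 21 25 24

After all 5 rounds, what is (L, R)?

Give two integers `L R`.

Round 1 (k=22): L=67 R=5
Round 2 (k=3): L=5 R=85
Round 3 (k=21): L=85 R=5
Round 4 (k=25): L=5 R=209
Round 5 (k=24): L=209 R=154

Answer: 209 154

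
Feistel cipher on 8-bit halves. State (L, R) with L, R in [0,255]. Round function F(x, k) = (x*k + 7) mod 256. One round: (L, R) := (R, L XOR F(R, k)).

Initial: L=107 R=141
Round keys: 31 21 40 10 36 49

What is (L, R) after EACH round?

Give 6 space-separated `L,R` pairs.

Round 1 (k=31): L=141 R=113
Round 2 (k=21): L=113 R=193
Round 3 (k=40): L=193 R=94
Round 4 (k=10): L=94 R=114
Round 5 (k=36): L=114 R=81
Round 6 (k=49): L=81 R=250

Answer: 141,113 113,193 193,94 94,114 114,81 81,250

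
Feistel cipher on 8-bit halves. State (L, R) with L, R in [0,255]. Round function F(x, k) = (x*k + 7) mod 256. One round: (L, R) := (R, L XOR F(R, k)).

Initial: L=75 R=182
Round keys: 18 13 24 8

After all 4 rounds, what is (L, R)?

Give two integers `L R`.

Round 1 (k=18): L=182 R=152
Round 2 (k=13): L=152 R=9
Round 3 (k=24): L=9 R=71
Round 4 (k=8): L=71 R=54

Answer: 71 54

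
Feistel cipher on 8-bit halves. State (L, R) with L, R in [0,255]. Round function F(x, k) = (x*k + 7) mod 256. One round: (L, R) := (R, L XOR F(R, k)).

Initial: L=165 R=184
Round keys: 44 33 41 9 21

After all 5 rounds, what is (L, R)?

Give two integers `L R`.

Round 1 (k=44): L=184 R=2
Round 2 (k=33): L=2 R=241
Round 3 (k=41): L=241 R=162
Round 4 (k=9): L=162 R=72
Round 5 (k=21): L=72 R=77

Answer: 72 77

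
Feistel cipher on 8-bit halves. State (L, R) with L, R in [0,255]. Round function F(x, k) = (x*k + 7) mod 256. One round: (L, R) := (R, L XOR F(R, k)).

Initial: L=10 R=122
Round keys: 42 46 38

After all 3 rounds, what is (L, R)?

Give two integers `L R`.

Answer: 79 192

Derivation:
Round 1 (k=42): L=122 R=1
Round 2 (k=46): L=1 R=79
Round 3 (k=38): L=79 R=192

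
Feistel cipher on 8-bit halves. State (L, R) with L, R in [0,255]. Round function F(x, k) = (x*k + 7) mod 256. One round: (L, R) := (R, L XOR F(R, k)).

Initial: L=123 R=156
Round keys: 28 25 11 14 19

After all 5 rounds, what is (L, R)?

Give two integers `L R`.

Answer: 136 223

Derivation:
Round 1 (k=28): L=156 R=108
Round 2 (k=25): L=108 R=15
Round 3 (k=11): L=15 R=192
Round 4 (k=14): L=192 R=136
Round 5 (k=19): L=136 R=223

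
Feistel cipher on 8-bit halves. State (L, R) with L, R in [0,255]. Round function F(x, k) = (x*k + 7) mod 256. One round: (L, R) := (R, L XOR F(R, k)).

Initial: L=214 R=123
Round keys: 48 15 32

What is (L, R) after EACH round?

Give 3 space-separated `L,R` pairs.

Round 1 (k=48): L=123 R=193
Round 2 (k=15): L=193 R=45
Round 3 (k=32): L=45 R=102

Answer: 123,193 193,45 45,102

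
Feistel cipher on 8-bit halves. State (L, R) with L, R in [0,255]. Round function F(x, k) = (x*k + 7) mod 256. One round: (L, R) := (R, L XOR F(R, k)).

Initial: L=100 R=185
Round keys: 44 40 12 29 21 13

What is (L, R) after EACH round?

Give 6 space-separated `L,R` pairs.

Answer: 185,183 183,38 38,120 120,185 185,76 76,90

Derivation:
Round 1 (k=44): L=185 R=183
Round 2 (k=40): L=183 R=38
Round 3 (k=12): L=38 R=120
Round 4 (k=29): L=120 R=185
Round 5 (k=21): L=185 R=76
Round 6 (k=13): L=76 R=90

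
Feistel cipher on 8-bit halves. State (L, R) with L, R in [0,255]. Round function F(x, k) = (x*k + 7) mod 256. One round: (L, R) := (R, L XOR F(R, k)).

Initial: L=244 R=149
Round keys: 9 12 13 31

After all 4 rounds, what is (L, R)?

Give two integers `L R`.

Round 1 (k=9): L=149 R=176
Round 2 (k=12): L=176 R=210
Round 3 (k=13): L=210 R=1
Round 4 (k=31): L=1 R=244

Answer: 1 244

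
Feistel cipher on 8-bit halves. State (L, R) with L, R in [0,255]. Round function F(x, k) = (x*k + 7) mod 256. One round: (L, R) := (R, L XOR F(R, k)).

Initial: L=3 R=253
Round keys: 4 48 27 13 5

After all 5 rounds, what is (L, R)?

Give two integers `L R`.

Round 1 (k=4): L=253 R=248
Round 2 (k=48): L=248 R=122
Round 3 (k=27): L=122 R=29
Round 4 (k=13): L=29 R=250
Round 5 (k=5): L=250 R=244

Answer: 250 244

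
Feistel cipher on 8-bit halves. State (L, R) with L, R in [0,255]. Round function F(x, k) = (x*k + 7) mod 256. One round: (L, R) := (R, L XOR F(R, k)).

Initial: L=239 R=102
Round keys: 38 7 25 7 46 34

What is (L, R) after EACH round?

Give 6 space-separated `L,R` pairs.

Answer: 102,196 196,5 5,64 64,194 194,163 163,111

Derivation:
Round 1 (k=38): L=102 R=196
Round 2 (k=7): L=196 R=5
Round 3 (k=25): L=5 R=64
Round 4 (k=7): L=64 R=194
Round 5 (k=46): L=194 R=163
Round 6 (k=34): L=163 R=111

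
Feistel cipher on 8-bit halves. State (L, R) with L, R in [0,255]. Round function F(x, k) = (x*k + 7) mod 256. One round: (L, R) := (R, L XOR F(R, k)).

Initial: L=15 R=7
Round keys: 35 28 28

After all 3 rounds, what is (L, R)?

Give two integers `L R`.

Answer: 156 228

Derivation:
Round 1 (k=35): L=7 R=243
Round 2 (k=28): L=243 R=156
Round 3 (k=28): L=156 R=228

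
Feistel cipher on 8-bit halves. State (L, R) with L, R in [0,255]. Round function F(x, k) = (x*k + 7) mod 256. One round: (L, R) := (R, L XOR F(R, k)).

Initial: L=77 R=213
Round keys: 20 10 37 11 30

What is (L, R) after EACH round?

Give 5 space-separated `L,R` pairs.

Answer: 213,230 230,214 214,19 19,14 14,184

Derivation:
Round 1 (k=20): L=213 R=230
Round 2 (k=10): L=230 R=214
Round 3 (k=37): L=214 R=19
Round 4 (k=11): L=19 R=14
Round 5 (k=30): L=14 R=184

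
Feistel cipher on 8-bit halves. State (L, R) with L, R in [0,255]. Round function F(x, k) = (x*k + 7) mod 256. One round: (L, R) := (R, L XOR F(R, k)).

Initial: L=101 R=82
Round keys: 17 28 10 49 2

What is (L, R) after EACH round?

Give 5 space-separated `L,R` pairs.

Answer: 82,28 28,69 69,165 165,217 217,28

Derivation:
Round 1 (k=17): L=82 R=28
Round 2 (k=28): L=28 R=69
Round 3 (k=10): L=69 R=165
Round 4 (k=49): L=165 R=217
Round 5 (k=2): L=217 R=28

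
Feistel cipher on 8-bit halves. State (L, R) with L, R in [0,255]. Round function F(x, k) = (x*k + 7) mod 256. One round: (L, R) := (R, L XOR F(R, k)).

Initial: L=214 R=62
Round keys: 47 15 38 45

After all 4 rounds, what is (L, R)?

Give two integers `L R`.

Round 1 (k=47): L=62 R=191
Round 2 (k=15): L=191 R=6
Round 3 (k=38): L=6 R=84
Round 4 (k=45): L=84 R=205

Answer: 84 205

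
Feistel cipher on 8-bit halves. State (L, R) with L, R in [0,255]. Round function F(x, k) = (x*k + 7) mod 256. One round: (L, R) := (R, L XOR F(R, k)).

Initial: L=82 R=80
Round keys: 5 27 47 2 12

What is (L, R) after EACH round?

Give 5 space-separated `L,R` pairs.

Answer: 80,197 197,158 158,204 204,1 1,223

Derivation:
Round 1 (k=5): L=80 R=197
Round 2 (k=27): L=197 R=158
Round 3 (k=47): L=158 R=204
Round 4 (k=2): L=204 R=1
Round 5 (k=12): L=1 R=223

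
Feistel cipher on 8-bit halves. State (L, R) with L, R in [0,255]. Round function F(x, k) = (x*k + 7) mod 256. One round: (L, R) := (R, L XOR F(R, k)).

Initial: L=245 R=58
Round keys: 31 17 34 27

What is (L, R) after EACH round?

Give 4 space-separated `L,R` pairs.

Answer: 58,248 248,69 69,201 201,127

Derivation:
Round 1 (k=31): L=58 R=248
Round 2 (k=17): L=248 R=69
Round 3 (k=34): L=69 R=201
Round 4 (k=27): L=201 R=127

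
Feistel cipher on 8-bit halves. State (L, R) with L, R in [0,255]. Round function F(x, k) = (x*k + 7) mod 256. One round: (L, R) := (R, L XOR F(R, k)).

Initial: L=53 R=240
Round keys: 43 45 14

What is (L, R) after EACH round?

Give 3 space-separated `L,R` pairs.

Round 1 (k=43): L=240 R=98
Round 2 (k=45): L=98 R=177
Round 3 (k=14): L=177 R=215

Answer: 240,98 98,177 177,215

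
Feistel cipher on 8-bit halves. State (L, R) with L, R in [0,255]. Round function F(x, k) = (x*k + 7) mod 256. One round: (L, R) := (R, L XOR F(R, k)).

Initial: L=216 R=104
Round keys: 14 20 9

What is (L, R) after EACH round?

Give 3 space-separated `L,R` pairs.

Round 1 (k=14): L=104 R=111
Round 2 (k=20): L=111 R=219
Round 3 (k=9): L=219 R=213

Answer: 104,111 111,219 219,213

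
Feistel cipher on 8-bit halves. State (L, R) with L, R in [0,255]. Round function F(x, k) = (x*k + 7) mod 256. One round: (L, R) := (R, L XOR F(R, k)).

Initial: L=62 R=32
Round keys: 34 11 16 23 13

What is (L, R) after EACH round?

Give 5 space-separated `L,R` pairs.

Answer: 32,121 121,26 26,222 222,227 227,80

Derivation:
Round 1 (k=34): L=32 R=121
Round 2 (k=11): L=121 R=26
Round 3 (k=16): L=26 R=222
Round 4 (k=23): L=222 R=227
Round 5 (k=13): L=227 R=80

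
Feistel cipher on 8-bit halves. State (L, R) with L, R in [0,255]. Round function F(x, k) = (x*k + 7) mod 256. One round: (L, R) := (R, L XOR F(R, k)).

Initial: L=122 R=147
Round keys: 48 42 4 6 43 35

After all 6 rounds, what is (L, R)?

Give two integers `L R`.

Answer: 168 150

Derivation:
Round 1 (k=48): L=147 R=237
Round 2 (k=42): L=237 R=122
Round 3 (k=4): L=122 R=2
Round 4 (k=6): L=2 R=105
Round 5 (k=43): L=105 R=168
Round 6 (k=35): L=168 R=150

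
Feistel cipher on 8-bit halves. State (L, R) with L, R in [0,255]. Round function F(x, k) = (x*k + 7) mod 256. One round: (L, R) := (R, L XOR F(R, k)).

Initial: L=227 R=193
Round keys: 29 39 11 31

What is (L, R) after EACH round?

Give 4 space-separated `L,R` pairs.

Round 1 (k=29): L=193 R=7
Round 2 (k=39): L=7 R=217
Round 3 (k=11): L=217 R=93
Round 4 (k=31): L=93 R=147

Answer: 193,7 7,217 217,93 93,147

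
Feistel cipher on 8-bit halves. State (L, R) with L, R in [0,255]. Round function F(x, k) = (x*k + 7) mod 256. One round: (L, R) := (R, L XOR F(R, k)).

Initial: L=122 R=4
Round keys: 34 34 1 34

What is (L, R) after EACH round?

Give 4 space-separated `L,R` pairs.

Round 1 (k=34): L=4 R=245
Round 2 (k=34): L=245 R=149
Round 3 (k=1): L=149 R=105
Round 4 (k=34): L=105 R=108

Answer: 4,245 245,149 149,105 105,108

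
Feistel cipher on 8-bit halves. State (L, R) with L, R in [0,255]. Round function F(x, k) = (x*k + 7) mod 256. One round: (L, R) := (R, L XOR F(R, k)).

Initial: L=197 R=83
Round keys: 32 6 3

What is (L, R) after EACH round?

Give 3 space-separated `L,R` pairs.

Round 1 (k=32): L=83 R=162
Round 2 (k=6): L=162 R=128
Round 3 (k=3): L=128 R=37

Answer: 83,162 162,128 128,37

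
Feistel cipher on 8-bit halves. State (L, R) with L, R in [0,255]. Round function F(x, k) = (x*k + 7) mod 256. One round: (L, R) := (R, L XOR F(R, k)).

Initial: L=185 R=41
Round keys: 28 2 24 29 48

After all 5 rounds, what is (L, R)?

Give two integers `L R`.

Answer: 82 234

Derivation:
Round 1 (k=28): L=41 R=58
Round 2 (k=2): L=58 R=82
Round 3 (k=24): L=82 R=141
Round 4 (k=29): L=141 R=82
Round 5 (k=48): L=82 R=234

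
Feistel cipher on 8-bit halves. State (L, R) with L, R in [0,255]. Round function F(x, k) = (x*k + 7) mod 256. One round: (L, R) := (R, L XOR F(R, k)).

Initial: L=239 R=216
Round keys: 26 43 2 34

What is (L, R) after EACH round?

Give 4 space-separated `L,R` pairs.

Round 1 (k=26): L=216 R=24
Round 2 (k=43): L=24 R=215
Round 3 (k=2): L=215 R=173
Round 4 (k=34): L=173 R=214

Answer: 216,24 24,215 215,173 173,214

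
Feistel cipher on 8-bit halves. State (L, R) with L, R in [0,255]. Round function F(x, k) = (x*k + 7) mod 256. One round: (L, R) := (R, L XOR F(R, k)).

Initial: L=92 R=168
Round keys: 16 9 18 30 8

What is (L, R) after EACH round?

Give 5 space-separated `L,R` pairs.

Round 1 (k=16): L=168 R=219
Round 2 (k=9): L=219 R=18
Round 3 (k=18): L=18 R=144
Round 4 (k=30): L=144 R=245
Round 5 (k=8): L=245 R=63

Answer: 168,219 219,18 18,144 144,245 245,63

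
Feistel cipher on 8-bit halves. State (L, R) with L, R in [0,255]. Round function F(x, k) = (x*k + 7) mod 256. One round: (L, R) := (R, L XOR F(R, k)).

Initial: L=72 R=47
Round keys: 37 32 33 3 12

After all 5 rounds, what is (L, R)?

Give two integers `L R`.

Answer: 142 90

Derivation:
Round 1 (k=37): L=47 R=154
Round 2 (k=32): L=154 R=104
Round 3 (k=33): L=104 R=245
Round 4 (k=3): L=245 R=142
Round 5 (k=12): L=142 R=90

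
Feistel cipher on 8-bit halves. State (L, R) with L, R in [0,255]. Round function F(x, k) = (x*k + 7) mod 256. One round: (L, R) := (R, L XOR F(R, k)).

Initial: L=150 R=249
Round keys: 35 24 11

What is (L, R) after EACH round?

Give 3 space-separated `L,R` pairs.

Answer: 249,132 132,158 158,85

Derivation:
Round 1 (k=35): L=249 R=132
Round 2 (k=24): L=132 R=158
Round 3 (k=11): L=158 R=85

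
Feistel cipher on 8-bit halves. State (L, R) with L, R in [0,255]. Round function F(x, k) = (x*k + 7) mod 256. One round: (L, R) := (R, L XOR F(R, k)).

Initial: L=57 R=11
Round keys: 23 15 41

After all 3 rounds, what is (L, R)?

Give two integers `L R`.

Answer: 145 125

Derivation:
Round 1 (k=23): L=11 R=61
Round 2 (k=15): L=61 R=145
Round 3 (k=41): L=145 R=125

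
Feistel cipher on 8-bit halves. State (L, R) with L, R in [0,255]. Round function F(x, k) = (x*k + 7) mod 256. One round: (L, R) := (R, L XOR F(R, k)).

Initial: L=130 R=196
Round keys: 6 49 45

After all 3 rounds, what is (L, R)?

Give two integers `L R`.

Answer: 80 10

Derivation:
Round 1 (k=6): L=196 R=29
Round 2 (k=49): L=29 R=80
Round 3 (k=45): L=80 R=10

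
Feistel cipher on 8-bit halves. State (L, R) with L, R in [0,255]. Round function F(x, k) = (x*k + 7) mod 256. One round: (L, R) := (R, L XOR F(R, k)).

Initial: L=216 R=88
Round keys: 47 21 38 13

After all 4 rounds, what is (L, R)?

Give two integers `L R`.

Round 1 (k=47): L=88 R=247
Round 2 (k=21): L=247 R=18
Round 3 (k=38): L=18 R=68
Round 4 (k=13): L=68 R=105

Answer: 68 105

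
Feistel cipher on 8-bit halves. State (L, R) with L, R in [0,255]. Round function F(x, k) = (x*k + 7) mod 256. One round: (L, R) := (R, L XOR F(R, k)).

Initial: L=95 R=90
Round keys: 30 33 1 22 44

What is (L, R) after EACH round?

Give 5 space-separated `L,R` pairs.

Answer: 90,204 204,9 9,220 220,230 230,83

Derivation:
Round 1 (k=30): L=90 R=204
Round 2 (k=33): L=204 R=9
Round 3 (k=1): L=9 R=220
Round 4 (k=22): L=220 R=230
Round 5 (k=44): L=230 R=83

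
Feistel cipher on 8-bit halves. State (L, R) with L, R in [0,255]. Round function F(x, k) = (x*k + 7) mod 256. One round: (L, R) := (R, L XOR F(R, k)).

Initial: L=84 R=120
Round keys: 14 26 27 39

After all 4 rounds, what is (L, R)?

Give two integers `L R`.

Round 1 (k=14): L=120 R=195
Round 2 (k=26): L=195 R=173
Round 3 (k=27): L=173 R=133
Round 4 (k=39): L=133 R=231

Answer: 133 231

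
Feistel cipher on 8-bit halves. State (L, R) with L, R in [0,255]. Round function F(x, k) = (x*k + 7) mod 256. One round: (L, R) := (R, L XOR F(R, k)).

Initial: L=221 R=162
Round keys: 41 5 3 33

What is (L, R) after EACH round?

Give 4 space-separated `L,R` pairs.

Answer: 162,36 36,25 25,118 118,36

Derivation:
Round 1 (k=41): L=162 R=36
Round 2 (k=5): L=36 R=25
Round 3 (k=3): L=25 R=118
Round 4 (k=33): L=118 R=36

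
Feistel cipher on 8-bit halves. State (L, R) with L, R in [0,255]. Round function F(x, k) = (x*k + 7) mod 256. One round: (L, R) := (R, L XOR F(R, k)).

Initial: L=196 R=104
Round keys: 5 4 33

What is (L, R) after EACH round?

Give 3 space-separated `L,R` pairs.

Answer: 104,203 203,91 91,9

Derivation:
Round 1 (k=5): L=104 R=203
Round 2 (k=4): L=203 R=91
Round 3 (k=33): L=91 R=9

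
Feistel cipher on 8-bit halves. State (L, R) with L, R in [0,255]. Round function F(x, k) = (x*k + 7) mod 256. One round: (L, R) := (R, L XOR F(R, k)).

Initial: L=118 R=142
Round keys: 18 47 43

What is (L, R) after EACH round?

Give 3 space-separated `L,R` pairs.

Round 1 (k=18): L=142 R=117
Round 2 (k=47): L=117 R=12
Round 3 (k=43): L=12 R=126

Answer: 142,117 117,12 12,126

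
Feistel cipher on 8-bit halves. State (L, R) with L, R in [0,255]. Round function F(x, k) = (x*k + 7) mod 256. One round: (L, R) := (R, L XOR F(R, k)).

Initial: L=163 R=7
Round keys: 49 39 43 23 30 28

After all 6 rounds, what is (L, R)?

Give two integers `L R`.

Answer: 102 102

Derivation:
Round 1 (k=49): L=7 R=253
Round 2 (k=39): L=253 R=149
Round 3 (k=43): L=149 R=243
Round 4 (k=23): L=243 R=73
Round 5 (k=30): L=73 R=102
Round 6 (k=28): L=102 R=102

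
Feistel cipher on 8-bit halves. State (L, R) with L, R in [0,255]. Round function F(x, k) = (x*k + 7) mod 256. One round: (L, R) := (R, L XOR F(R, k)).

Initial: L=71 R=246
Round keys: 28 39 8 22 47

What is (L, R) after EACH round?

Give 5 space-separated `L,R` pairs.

Answer: 246,168 168,105 105,231 231,136 136,24

Derivation:
Round 1 (k=28): L=246 R=168
Round 2 (k=39): L=168 R=105
Round 3 (k=8): L=105 R=231
Round 4 (k=22): L=231 R=136
Round 5 (k=47): L=136 R=24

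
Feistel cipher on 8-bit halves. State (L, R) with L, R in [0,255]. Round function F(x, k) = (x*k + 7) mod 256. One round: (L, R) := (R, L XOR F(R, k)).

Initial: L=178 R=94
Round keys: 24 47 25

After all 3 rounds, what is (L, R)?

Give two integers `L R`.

Round 1 (k=24): L=94 R=101
Round 2 (k=47): L=101 R=204
Round 3 (k=25): L=204 R=150

Answer: 204 150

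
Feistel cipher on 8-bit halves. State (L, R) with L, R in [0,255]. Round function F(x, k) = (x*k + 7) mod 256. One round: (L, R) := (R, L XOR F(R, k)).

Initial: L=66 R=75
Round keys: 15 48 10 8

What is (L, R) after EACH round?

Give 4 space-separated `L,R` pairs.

Answer: 75,46 46,236 236,17 17,99

Derivation:
Round 1 (k=15): L=75 R=46
Round 2 (k=48): L=46 R=236
Round 3 (k=10): L=236 R=17
Round 4 (k=8): L=17 R=99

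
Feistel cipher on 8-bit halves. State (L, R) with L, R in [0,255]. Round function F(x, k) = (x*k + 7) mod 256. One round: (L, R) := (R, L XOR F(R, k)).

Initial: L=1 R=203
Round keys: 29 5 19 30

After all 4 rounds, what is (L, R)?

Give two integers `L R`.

Answer: 189 204

Derivation:
Round 1 (k=29): L=203 R=7
Round 2 (k=5): L=7 R=225
Round 3 (k=19): L=225 R=189
Round 4 (k=30): L=189 R=204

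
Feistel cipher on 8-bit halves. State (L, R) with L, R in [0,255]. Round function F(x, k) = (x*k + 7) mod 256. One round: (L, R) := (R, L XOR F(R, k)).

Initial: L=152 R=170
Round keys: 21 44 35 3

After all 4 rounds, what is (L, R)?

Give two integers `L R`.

Round 1 (k=21): L=170 R=97
Round 2 (k=44): L=97 R=25
Round 3 (k=35): L=25 R=19
Round 4 (k=3): L=19 R=89

Answer: 19 89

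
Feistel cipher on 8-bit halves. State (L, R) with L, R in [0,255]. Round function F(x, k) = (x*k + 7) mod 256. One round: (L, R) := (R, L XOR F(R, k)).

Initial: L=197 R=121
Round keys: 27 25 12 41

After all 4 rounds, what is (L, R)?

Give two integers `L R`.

Answer: 84 124

Derivation:
Round 1 (k=27): L=121 R=15
Round 2 (k=25): L=15 R=7
Round 3 (k=12): L=7 R=84
Round 4 (k=41): L=84 R=124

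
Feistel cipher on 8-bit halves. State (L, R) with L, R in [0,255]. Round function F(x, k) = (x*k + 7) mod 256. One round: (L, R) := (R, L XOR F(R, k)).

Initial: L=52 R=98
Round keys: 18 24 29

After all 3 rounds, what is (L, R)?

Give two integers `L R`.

Round 1 (k=18): L=98 R=223
Round 2 (k=24): L=223 R=141
Round 3 (k=29): L=141 R=223

Answer: 141 223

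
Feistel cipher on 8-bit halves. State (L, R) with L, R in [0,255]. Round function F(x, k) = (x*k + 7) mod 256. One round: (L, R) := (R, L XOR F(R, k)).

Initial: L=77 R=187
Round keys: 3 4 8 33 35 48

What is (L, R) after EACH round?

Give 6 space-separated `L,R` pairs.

Answer: 187,117 117,96 96,114 114,217 217,192 192,222

Derivation:
Round 1 (k=3): L=187 R=117
Round 2 (k=4): L=117 R=96
Round 3 (k=8): L=96 R=114
Round 4 (k=33): L=114 R=217
Round 5 (k=35): L=217 R=192
Round 6 (k=48): L=192 R=222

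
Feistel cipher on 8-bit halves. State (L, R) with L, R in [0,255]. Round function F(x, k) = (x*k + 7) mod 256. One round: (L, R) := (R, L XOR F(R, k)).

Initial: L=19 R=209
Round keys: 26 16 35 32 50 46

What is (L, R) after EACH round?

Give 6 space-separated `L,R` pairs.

Answer: 209,82 82,246 246,251 251,145 145,162 162,178

Derivation:
Round 1 (k=26): L=209 R=82
Round 2 (k=16): L=82 R=246
Round 3 (k=35): L=246 R=251
Round 4 (k=32): L=251 R=145
Round 5 (k=50): L=145 R=162
Round 6 (k=46): L=162 R=178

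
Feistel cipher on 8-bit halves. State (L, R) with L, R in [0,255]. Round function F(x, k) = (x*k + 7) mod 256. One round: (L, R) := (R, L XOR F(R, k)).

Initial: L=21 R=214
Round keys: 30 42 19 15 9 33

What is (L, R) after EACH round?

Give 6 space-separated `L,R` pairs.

Answer: 214,14 14,133 133,232 232,26 26,25 25,90

Derivation:
Round 1 (k=30): L=214 R=14
Round 2 (k=42): L=14 R=133
Round 3 (k=19): L=133 R=232
Round 4 (k=15): L=232 R=26
Round 5 (k=9): L=26 R=25
Round 6 (k=33): L=25 R=90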